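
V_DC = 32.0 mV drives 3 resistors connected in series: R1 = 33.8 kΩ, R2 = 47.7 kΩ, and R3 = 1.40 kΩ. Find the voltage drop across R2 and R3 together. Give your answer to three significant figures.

V ≈ 19.0 mV

Total series resistance ΣR = 33.8 + 47.7 + 1.40 = 82.90 kΩ.
R_{R2..R3} = 47.7 + 1.40 = 49.10 kΩ.
Voltage divider: V = V_DC · (49.10 / 82.90) = 32.0 × 0.5923 = 18.95 mV.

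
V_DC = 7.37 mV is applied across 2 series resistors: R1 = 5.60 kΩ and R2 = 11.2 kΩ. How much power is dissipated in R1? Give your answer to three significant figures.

Series current I = V_DC/ΣR = 7.37/16.80 = 0.4387 µA.
V(R1) = I·R = 2.457 mV; P = V·I = 2.457 × 0.4387 = 1.078 nW.

P ≈ 1.08 nW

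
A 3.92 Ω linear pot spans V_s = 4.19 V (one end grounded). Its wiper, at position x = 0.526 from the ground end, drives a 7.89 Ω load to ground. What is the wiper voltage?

V_out ≈ 1.96 V

Split the track: R_lower = x·R_p = 2.062 Ω, R_upper = (1−x)·R_p = 1.858 Ω.
(x·R_p) ‖ R_L = 1.635 Ω.
Then V_out = V_s · 1.635/(1.858 + 1.635) = 1.961 V.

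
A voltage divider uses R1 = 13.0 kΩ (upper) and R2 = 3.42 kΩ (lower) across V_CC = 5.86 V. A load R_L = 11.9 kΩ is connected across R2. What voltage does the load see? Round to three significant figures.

V_out ≈ 0.994 V

R2 ‖ R_L = (3.42 × 11.9)/(3.42 + 11.9) = 2.657 kΩ.
Now apply the divider: V_out = 5.86 × 0.1697 = 0.9943 V.
(Unloaded it would be 1.22 V; the load pulls it down.)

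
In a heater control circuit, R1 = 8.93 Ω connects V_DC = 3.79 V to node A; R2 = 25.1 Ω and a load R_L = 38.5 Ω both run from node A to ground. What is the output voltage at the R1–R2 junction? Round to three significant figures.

R2 ‖ R_L = (25.1 × 38.5)/(25.1 + 38.5) = 15.19 Ω.
Now apply the divider: V_out = 3.79 × 0.6298 = 2.387 V.

V_out ≈ 2.39 V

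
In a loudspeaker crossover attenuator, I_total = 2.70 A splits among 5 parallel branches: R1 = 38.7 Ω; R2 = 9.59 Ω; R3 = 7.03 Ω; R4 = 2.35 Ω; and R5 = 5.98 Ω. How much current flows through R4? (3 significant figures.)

ΣG = 1/38.7 + 1/9.59 + 1/7.03 + 1/2.35 + 1/5.98 = 0.8651.
By the current-divider rule, I = I_total · G_k/ΣG = 2.70 × 0.4919 = 1.328 A.

I ≈ 1.33 A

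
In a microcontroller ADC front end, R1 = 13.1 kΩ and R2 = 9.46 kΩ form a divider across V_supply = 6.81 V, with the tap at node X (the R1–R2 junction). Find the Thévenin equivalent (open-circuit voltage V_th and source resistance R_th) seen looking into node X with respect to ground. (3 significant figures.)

Open-circuit (no load on X): V_th = V_supply · R2/(R1 + R2) = 6.81 × 9.46/(13.10 + 9.46) = 2.856 V.
With V_supply suppressed (replaced by a short), R_th = R1 ‖ R2 = (13.10 × 9.46)/(13.10 + 9.46) = 5.493 kΩ.

V_th ≈ 2.86 V, R_th ≈ 5.49 kΩ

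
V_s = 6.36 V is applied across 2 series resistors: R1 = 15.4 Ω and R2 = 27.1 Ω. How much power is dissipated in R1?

Series current I = V_s/ΣR = 6.36/42.50 = 0.1496 A.
P(R1) = I²·R1 = (0.1496)² × 15.4 = 0.3449 W.

P ≈ 0.345 W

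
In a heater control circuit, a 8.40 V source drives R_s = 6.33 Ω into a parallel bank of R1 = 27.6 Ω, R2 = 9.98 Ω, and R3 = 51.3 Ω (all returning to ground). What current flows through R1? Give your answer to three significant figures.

I ≈ 0.153 A

Combine the parallel branches: R_p = (1/27.6 + 1/9.98 + 1/51.3)⁻¹ = 6.413 Ω.
Node voltage V_A = V_CC · R_p/(R_s + R_p) = 8.40 × 0.5033 = 4.227 V.
I(R1) = V_A / R1 = 4.227/27.6 = 0.1532 A.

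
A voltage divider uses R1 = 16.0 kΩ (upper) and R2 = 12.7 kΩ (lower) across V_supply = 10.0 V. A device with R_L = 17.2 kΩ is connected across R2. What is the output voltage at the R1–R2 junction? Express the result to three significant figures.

V_out ≈ 3.13 V

First combine the lower leg with the load: R2 ‖ R_L = 7.306 kΩ.
Then V_out = V_supply · R2'/(R1 + R2') = 10.0 × 7.306/23.31 = 3.135 V.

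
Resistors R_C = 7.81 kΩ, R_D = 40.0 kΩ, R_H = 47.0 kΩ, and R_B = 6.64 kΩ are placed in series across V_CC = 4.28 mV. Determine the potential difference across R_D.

V ≈ 1.69 mV

Total series resistance ΣR = 7.81 + 40.0 + 47.0 + 6.64 = 101.5 kΩ.
By the voltage-divider rule, V = 4.28 × 40.00/101.5 = 1.688 mV.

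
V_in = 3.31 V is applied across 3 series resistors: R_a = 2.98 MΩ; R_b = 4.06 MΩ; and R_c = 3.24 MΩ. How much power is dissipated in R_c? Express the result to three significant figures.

P ≈ 0.336 µW

The common current is I = 3.31/10.28 = 0.3220 µA.
P = I²R = 0.1037 × 3.24 = 0.3359 µW.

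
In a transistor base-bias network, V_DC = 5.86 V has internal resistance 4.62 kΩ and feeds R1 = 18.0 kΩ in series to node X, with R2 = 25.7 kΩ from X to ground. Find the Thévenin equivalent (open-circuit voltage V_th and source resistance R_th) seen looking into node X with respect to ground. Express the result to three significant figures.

V_th ≈ 3.12 V, R_th ≈ 12.0 kΩ

R1' = 4.62 + 18.0 = 22.62 kΩ (source resistance + R1).
With X open, the divider is unloaded: V_th = 5.86 × 25.7/48.32 = 3.117 V.
Zeroing V_DC shorts the top of R1' to ground, so R_th = R1' ‖ R2 = 12.03 kΩ.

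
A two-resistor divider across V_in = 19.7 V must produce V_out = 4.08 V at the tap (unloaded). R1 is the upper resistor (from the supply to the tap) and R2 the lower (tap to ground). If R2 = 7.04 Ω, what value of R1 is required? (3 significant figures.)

R1 ≈ 27.0 Ω

V_out/V_in = R2/(R1+R2) = 0.2071.
Rearranging, R1 = R2·(1−k)/k = 7.04 × 3.828 = 26.95 Ω.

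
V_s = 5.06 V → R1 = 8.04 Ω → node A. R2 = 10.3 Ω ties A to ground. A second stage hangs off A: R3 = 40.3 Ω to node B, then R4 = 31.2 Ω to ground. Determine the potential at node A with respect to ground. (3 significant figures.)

Looking into the second stage from A: R3 + R4 = 71.50 Ω appears in parallel with R2.
R2 ‖ (R3+R4) = 9.003 Ω.
First divider: V_A = V_s · 9.003/(8.04 + 9.003) = 2.673 V.

V_A ≈ 2.67 V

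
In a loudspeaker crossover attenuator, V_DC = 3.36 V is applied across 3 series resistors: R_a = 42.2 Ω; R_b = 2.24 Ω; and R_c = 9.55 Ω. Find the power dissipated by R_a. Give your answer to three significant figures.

The common current is I = 3.36/53.99 = 0.06223 A.
P(R_a) = I²·R_a = (0.06223)² × 42.2 = 0.1634 W.

P ≈ 0.163 W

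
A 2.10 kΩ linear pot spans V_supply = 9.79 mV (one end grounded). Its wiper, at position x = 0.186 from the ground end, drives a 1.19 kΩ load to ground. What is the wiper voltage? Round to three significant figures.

Split the track: R_lower = x·R_p = 0.3906 kΩ, R_upper = (1−x)·R_p = 1.709 kΩ.
Lower segment in parallel with the load: 0.3906 ‖ 1.19 = 0.2941 kΩ.
Then V_out = V_supply · 0.2941/(1.709 + 0.2941) = 1.437 mV.

V_out ≈ 1.44 mV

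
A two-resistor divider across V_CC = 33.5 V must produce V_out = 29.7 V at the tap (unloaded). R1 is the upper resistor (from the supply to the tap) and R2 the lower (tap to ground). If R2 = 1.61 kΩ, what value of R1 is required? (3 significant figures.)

Required fraction k = V_out/V_CC = 0.8866.
R1 = R2·(1/k − 1) = 1.61 × 0.1279 = 0.2060 kΩ.

R1 ≈ 0.206 kΩ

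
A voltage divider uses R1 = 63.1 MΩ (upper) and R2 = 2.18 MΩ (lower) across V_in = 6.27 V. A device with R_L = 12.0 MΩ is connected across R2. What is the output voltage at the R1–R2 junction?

First combine the lower leg with the load: R2 ‖ R_L = 1.845 MΩ.
Now apply the divider: V_out = 6.27 × 0.02841 = 0.1781 V.

V_out ≈ 0.178 V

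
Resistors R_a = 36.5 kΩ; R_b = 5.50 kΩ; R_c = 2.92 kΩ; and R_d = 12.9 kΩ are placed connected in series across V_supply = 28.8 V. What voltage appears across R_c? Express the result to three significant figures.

ΣR = 36.5 + 5.50 + 2.92 + 12.9 = 57.82 kΩ.
Voltage divider: V = V_supply · (2.920 / 57.82) = 28.8 × 0.05050 = 1.454 V.

V ≈ 1.45 V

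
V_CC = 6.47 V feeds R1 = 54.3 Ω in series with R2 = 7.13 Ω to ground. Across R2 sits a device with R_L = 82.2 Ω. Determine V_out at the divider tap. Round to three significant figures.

V_out ≈ 0.697 V

The load sits in parallel with R2, giving an effective lower resistance R2' = R2·R_L/(R2+R_L) = 6.561 Ω.
Voltage divider with the loaded lower leg: V_out = 6.47 × 6.561/(54.3 + 6.561) = 6.47 × 0.1078 = 0.6975 V.
(Unloaded it would be 0.751 V; the load pulls it down.)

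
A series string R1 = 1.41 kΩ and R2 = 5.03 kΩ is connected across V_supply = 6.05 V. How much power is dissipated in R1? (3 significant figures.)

ΣR = 6.440 kΩ → I = 6.05/6.440 = 0.9394 mA.
V(R1) = I·R = 1.325 V; P = V·I = 1.325 × 0.9394 = 1.244 mW.

P ≈ 1.24 mW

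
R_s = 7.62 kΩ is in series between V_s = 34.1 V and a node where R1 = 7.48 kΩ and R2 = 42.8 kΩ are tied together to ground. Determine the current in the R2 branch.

I ≈ 0.363 mA

Combine the parallel branches: R_p = (1/7.48 + 1/42.8)⁻¹ = 6.367 kΩ.
V_A by voltage divider: V_A = 34.1 × 6.367/(7.62 + 6.367) = 15.52 V.
I(R2) = V_A / R2 = 15.52/42.8 = 0.3627 mA.
(Check via current divider: I_total = 2.438 mA; share G_k/ΣG = 0.1488 → same result.)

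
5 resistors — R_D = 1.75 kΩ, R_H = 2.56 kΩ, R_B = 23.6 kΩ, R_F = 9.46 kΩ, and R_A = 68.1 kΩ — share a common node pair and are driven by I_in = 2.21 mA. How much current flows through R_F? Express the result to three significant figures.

I ≈ 0.208 mA

ΣG = 1/1.75 + 1/2.56 + 1/23.6 + 1/9.46 + 1/68.1 = 1.125.
R_F takes the fraction G_k/ΣG = 0.1057/1.125 = 0.09398, so I = 2.21 × 0.09398 = 0.2077 mA.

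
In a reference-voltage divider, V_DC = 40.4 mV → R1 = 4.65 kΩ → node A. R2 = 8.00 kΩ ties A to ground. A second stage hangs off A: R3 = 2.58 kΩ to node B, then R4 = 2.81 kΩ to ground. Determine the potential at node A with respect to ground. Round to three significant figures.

Looking into the second stage from A: R3 + R4 = 5.390 kΩ appears in parallel with R2.
R2 ‖ (R3+R4) = 3.220 kΩ.
V_A = 40.4 × 3.220/(4.65 + 3.220) = 16.53 mV.

V_A ≈ 16.5 mV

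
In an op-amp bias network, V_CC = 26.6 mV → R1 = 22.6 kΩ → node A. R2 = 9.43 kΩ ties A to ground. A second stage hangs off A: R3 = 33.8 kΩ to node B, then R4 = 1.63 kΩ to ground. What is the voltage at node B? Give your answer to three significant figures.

Node A sees R2 in parallel with the series input of stage 2, R3 + R4 = 35.43 kΩ.
R2 ‖ (R3+R4) = 7.448 kΩ.
So V_A = 26.6 × 0.2479 = 6.593 mV.
V_B = V_A × 0.04601 = 0.3033 mV.

V_B ≈ 0.303 mV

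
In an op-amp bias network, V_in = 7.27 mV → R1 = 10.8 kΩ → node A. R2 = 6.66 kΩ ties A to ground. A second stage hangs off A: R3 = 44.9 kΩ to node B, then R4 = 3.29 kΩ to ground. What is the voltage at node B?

V_B ≈ 0.174 mV

Looking into the second stage from A: R3 + R4 = 48.19 kΩ appears in parallel with R2.
R2 ‖ (R3+R4) = 5.851 kΩ.
First divider: V_A = V_in · 5.851/(10.8 + 5.851) = 2.555 mV.
Then the unloaded second divider: V_B = V_A × R4/(R3+R4) = 2.555 × 0.06827 = 0.1744 mV.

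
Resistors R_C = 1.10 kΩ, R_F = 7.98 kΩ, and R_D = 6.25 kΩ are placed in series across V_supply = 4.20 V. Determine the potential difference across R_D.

Series total: ΣR = 1.10 + 7.98 + 6.25 = 15.33 kΩ.
V = V_supply · R/ΣR = 4.20 × 0.4077 = 1.712 V.

V ≈ 1.71 V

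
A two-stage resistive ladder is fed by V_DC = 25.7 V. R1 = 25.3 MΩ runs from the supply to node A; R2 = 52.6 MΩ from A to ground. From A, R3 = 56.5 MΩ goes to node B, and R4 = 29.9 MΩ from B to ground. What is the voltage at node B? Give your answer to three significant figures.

Node A sees R2 in parallel with the series input of stage 2, R3 + R4 = 86.40 MΩ.
Effective lower resistance at A: R2 ‖ 86.40 = 32.70 MΩ.
First divider: V_A = V_DC · 32.70/(25.3 + 32.70) = 14.49 V.
Then the unloaded second divider: V_B = V_A × R4/(R3+R4) = 14.49 × 0.3461 = 5.014 V.

V_B ≈ 5.01 V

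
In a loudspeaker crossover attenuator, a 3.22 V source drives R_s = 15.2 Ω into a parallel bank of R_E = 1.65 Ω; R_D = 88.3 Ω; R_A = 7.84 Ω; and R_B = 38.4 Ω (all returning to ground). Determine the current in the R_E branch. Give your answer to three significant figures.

Equivalent of the parallel group: R_p = 1.297 Ω.
V_A by voltage divider: V_A = 3.22 × 1.297/(15.2 + 1.297) = 0.2532 V.
Branch current I = V_A/R_E = 0.2532/1.65 = 0.1534 A.

I ≈ 0.153 A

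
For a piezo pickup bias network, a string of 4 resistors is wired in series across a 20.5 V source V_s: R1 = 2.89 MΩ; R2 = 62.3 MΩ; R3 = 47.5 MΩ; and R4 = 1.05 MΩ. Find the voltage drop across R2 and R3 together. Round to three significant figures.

ΣR = 2.89 + 62.3 + 47.5 + 1.05 = 113.7 MΩ.
R_{R2..R3} = 62.3 + 47.5 = 109.8 MΩ.
V = V_s · R/ΣR = 20.5 × 0.9654 = 19.79 V.

V ≈ 19.8 V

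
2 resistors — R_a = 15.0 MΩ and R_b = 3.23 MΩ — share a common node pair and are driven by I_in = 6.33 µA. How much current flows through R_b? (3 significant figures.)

I ≈ 5.21 µA

For two parallel branches, I_k = I_in · (other R)/(sum of R).
So I = 6.33 × 15.0/18.23 = 5.208 µA.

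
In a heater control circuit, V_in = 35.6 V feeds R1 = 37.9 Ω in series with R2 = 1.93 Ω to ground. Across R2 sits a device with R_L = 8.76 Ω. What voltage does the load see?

V_out ≈ 1.43 V

First combine the lower leg with the load: R2 ‖ R_L = 1.582 Ω.
Now apply the divider: V_out = 35.6 × 0.04006 = 1.426 V.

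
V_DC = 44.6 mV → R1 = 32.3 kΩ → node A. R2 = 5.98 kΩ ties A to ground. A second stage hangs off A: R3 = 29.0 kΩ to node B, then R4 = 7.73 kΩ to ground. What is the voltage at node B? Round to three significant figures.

Looking into the second stage from A: R3 + R4 = 36.73 kΩ appears in parallel with R2.
Effective lower resistance at A: R2 ‖ 36.73 = 5.143 kΩ.
First divider: V_A = V_DC · 5.143/(32.3 + 5.143) = 6.126 mV.
Then the unloaded second divider: V_B = V_A × R4/(R3+R4) = 6.126 × 0.2105 = 1.289 mV.

V_B ≈ 1.29 mV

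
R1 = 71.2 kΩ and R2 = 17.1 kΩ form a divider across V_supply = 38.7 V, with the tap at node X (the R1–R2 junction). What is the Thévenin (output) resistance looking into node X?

Zeroing V_supply shorts the top of R1 to ground, so R_th = R1 ‖ R2 = 13.79 kΩ.

R_th ≈ 13.8 kΩ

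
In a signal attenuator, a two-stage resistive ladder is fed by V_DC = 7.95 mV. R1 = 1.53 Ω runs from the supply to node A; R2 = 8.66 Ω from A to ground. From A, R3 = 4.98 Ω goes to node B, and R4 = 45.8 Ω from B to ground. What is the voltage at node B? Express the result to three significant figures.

Looking into the second stage from A: R3 + R4 = 50.78 Ω appears in parallel with R2.
Effective lower resistance at A: R2 ‖ 50.78 = 7.398 Ω.
First divider: V_A = V_DC · 7.398/(1.53 + 7.398) = 6.588 mV.
Stage 2 is unloaded, so V_B = V_A · R4/(R3+R4) = 6.588 × 45.8/50.78 = 5.942 mV.

V_B ≈ 5.94 mV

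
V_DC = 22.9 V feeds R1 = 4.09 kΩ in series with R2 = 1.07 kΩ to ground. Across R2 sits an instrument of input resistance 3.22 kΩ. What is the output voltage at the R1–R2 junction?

R2 ‖ R_L = (1.07 × 3.22)/(1.07 + 3.22) = 0.8031 kΩ.
Now apply the divider: V_out = 22.9 × 0.1641 = 3.759 V.

V_out ≈ 3.76 V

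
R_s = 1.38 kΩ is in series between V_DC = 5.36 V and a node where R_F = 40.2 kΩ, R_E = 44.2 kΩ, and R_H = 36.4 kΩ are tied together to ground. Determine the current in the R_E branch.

I ≈ 0.110 mA

Parallel bank: R_p = 1/(1/40.2 + 1/44.2 + 1/36.4) = 13.34 kΩ.
V_A by voltage divider: V_A = 5.36 × 13.34/(1.38 + 13.34) = 4.857 V.
Branch current I = V_A/R_E = 4.857/44.2 = 0.1099 mA.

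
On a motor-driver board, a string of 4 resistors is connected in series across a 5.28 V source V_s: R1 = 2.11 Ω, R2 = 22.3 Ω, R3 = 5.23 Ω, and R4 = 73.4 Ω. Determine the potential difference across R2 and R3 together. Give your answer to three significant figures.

V ≈ 1.41 V

Total series resistance ΣR = 2.11 + 22.3 + 5.23 + 73.4 = 103.0 Ω.
R_{R2..R3} = 22.3 + 5.23 = 27.53 Ω.
V = V_s · R/ΣR = 5.28 × 0.2672 = 1.411 V.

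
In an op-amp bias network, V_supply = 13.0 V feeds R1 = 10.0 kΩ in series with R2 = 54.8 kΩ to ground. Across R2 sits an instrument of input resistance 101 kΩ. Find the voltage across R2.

First combine the lower leg with the load: R2 ‖ R_L = 35.53 kΩ.
Voltage divider with the loaded lower leg: V_out = 13.0 × 35.53/(10.0 + 35.53) = 13.0 × 0.7803 = 10.14 V.
(Unloaded it would be 11.0 V; the load pulls it down.)

V_out ≈ 10.1 V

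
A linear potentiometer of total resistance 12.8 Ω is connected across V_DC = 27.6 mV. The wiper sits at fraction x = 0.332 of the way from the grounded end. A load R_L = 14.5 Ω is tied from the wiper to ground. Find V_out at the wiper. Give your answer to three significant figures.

The pot divides into 8.550 Ω above the wiper and 4.250 Ω below.
Lower segment in parallel with the load: 4.250 ‖ 14.5 = 3.286 Ω.
V_out = 27.6 × 3.286/(8.550 + 3.286) = 7.663 mV.
(Unloaded: V_out = x·V_DC = 9.16 mV.)

V_out ≈ 7.66 mV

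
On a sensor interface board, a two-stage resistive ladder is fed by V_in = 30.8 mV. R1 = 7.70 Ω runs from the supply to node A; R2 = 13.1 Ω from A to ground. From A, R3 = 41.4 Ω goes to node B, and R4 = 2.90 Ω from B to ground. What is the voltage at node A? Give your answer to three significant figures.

Looking into the second stage from A: R3 + R4 = 44.30 Ω appears in parallel with R2.
Effective lower resistance at A: R2 ‖ 44.30 = 10.11 Ω.
V_A = 30.8 × 10.11/(7.70 + 10.11) = 17.48 mV.

V_A ≈ 17.5 mV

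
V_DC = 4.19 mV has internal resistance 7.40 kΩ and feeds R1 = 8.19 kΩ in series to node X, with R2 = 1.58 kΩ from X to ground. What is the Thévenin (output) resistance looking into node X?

R1' = 7.40 + 8.19 = 15.59 kΩ (source resistance + R1).
With V_DC suppressed (replaced by a short), R_th = R1' ‖ R2 = (15.59 × 1.58)/(15.59 + 1.58) = 1.435 kΩ.

R_th ≈ 1.43 kΩ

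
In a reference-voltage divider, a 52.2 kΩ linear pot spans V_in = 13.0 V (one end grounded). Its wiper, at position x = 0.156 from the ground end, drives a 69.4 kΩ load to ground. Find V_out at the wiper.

V_out ≈ 1.85 V

Split the track: R_lower = x·R_p = 8.143 kΩ, R_upper = (1−x)·R_p = 44.06 kΩ.
(x·R_p) ‖ R_L = 7.288 kΩ.
Loaded-divider output: V_out = 13.0 × 0.1419 = 1.845 V.
(Unloaded: V_out = x·V_in = 2.03 V.)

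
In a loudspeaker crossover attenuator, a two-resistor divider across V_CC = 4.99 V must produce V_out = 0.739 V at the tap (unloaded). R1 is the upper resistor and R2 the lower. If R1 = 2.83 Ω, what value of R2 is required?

R2 ≈ 0.492 Ω

Required fraction k = V_out/V_CC = 0.1481.
R2 = R1 · 0.1481/(1 − 0.1481) = 0.4920 Ω.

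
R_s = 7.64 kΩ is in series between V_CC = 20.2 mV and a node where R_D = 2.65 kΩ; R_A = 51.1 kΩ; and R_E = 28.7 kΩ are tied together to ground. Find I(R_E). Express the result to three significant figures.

Equivalent of the parallel group: R_p = 2.316 kΩ.
V_A = 20.2 × 2.316/9.956 = 4.699 mV.
I(R_E) = V_A / R_E = 4.699/28.7 = 0.1637 µA.

I ≈ 0.164 µA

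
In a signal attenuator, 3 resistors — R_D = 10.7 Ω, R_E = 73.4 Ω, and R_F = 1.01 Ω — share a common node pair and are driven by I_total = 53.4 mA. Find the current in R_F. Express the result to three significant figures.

I ≈ 48.2 mA

ΣG = 1/10.7 + 1/73.4 + 1/1.01 = 1.097.
R_F takes the fraction G_k/ΣG = 0.9901/1.097 = 0.9024, so I = 53.4 × 0.9024 = 48.19 mA.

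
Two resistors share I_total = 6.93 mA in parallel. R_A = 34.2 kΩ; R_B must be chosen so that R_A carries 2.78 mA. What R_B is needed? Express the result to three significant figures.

R_B ≈ 22.9 kΩ

Two-branch current divider: I_A = I_total · R_B/(R_A + R_B).
2.78/6.93 = R_B/(R_A + R_B) → R_B = R_A · (0.4012)/(1 − 0.4012) = 34.2 × 0.6699 = 22.91 kΩ.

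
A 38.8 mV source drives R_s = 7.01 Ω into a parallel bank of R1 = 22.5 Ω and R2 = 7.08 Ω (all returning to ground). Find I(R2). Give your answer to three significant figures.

I ≈ 2.38 mA

Combine the parallel branches: R_p = (1/22.5 + 1/7.08)⁻¹ = 5.385 Ω.
V_A = 38.8 × 5.385/12.40 = 16.86 mV.
I(R2) = V_A / R2 = 16.86/7.08 = 2.381 mA.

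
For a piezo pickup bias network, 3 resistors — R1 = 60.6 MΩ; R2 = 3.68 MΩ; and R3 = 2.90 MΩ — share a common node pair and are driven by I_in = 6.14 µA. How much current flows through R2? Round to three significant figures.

I ≈ 2.64 µA

ΣG = 1/60.6 + 1/3.68 + 1/2.90 = 0.6331.
By the current-divider rule, I = I_in · G_k/ΣG = 6.14 × 0.4292 = 2.636 µA.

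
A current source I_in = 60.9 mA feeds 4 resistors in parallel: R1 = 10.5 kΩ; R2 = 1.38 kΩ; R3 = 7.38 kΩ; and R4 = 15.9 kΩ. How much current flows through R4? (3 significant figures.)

ΣG = 1/10.5 + 1/1.38 + 1/7.38 + 1/15.9 = 1.018.
R4 takes the fraction G_k/ΣG = 0.06289/1.018 = 0.06176, so I = 60.9 × 0.06176 = 3.761 mA.

I ≈ 3.76 mA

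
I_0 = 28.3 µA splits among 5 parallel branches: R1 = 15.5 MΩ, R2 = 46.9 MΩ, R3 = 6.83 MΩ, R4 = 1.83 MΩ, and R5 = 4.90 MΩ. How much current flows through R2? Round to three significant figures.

I ≈ 0.614 µA

ΣG = 1/15.5 + 1/46.9 + 1/6.83 + 1/1.83 + 1/4.90 = 0.9828.
By the current-divider rule, I = I_0 · G_k/ΣG = 28.3 × 0.02170 = 0.6140 µA.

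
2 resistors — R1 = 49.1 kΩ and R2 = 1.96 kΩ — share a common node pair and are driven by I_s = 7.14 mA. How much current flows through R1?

I ≈ 0.274 mA

For two parallel branches, I_k = I_s · (other R)/(sum of R).
So I = 7.14 × 1.96/51.06 = 0.2741 mA.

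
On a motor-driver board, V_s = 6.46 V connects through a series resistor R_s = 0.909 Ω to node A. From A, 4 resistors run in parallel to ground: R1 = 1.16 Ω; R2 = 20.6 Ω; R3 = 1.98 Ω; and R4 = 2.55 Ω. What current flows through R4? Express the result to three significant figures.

Combine the parallel branches: R_p = (1/1.16 + 1/20.6 + 1/1.98 + 1/2.55)⁻¹ = 0.5532 Ω.
V_A by voltage divider: V_A = 6.46 × 0.5532/(0.909 + 0.5532) = 2.444 V.
I(R4) = V_A / R4 = 2.444/2.55 = 0.9584 A.
(Equivalently: I_total = 4.418 A, then current-divider fraction G_k/ΣG = 0.2169.)

I ≈ 0.958 A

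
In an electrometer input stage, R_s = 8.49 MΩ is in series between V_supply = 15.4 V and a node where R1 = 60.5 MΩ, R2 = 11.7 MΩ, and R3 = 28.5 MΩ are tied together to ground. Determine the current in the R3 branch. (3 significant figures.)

I ≈ 0.250 µA

Equivalent of the parallel group: R_p = 7.295 MΩ.
V_A by voltage divider: V_A = 15.4 × 7.295/(8.49 + 7.295) = 7.117 V.
Branch current I = V_A/R3 = 7.117/28.5 = 0.2497 µA.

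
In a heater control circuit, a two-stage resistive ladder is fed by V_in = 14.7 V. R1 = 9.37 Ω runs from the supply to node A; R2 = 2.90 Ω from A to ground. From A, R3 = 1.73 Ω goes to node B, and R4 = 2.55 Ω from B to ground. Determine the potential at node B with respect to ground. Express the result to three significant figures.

V_B ≈ 1.36 V

Looking into the second stage from A: R3 + R4 = 4.280 Ω appears in parallel with R2.
Effective lower resistance at A: R2 ‖ 4.280 = 1.729 Ω.
First divider: V_A = V_in · 1.729/(9.37 + 1.729) = 2.290 V.
Stage 2 is unloaded, so V_B = V_A · R4/(R3+R4) = 2.290 × 2.55/4.280 = 1.364 V.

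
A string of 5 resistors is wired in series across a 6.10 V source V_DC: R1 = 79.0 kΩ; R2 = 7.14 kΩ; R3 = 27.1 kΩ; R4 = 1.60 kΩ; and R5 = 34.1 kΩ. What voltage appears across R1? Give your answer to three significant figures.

V ≈ 3.24 V

ΣR = 79.0 + 7.14 + 27.1 + 1.60 + 34.1 = 148.9 kΩ.
V = V_DC · R/ΣR = 6.10 × 0.5304 = 3.236 V.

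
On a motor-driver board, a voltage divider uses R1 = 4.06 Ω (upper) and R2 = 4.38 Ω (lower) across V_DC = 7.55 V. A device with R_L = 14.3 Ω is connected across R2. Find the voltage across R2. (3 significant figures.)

V_out ≈ 3.41 V

The load sits in parallel with R2, giving an effective lower resistance R2' = R2·R_L/(R2+R_L) = 3.353 Ω.
Now apply the divider: V_out = 7.55 × 0.4523 = 3.415 V.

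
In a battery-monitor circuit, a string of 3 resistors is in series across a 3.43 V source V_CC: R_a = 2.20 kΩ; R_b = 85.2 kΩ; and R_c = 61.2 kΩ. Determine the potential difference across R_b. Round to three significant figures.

Total series resistance ΣR = 2.20 + 85.2 + 61.2 = 148.6 kΩ.
Voltage divider: V = V_CC · (85.20 / 148.6) = 3.43 × 0.5734 = 1.967 V.

V ≈ 1.97 V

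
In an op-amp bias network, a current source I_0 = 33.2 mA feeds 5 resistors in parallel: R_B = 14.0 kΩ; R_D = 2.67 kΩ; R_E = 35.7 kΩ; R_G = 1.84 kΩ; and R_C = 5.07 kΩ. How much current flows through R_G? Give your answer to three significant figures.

I ≈ 14.9 mA

ΣG = 1/14.0 + 1/2.67 + 1/35.7 + 1/1.84 + 1/5.07 = 1.215.
Current divider: I(R_G) = I_0 · G_k/ΣG = 33.2 × (0.5435/1.215) = 33.2 × 0.4474 = 14.85 mA.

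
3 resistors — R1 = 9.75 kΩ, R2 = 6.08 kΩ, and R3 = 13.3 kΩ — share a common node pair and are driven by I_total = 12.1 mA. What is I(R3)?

I ≈ 2.66 mA

Conductances: ΣG = 1/9.75 + 1/6.08 + 1/13.3 = 0.3422 (1/kΩ).
Current divider: I(R3) = I_total · G_k/ΣG = 12.1 × (0.07519/0.3422) = 12.1 × 0.2197 = 2.658 mA.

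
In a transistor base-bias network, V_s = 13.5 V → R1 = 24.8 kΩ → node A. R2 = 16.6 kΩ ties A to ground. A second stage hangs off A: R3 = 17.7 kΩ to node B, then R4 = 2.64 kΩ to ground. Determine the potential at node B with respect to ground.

The second stage (R3 + R4 = 20.34 kΩ) loads node A in parallel with R2.
Effective lower resistance at A: R2 ‖ 20.34 = 9.140 kΩ.
So V_A = 13.5 × 0.2693 = 3.636 V.
Then the unloaded second divider: V_B = V_A × R4/(R3+R4) = 3.636 × 0.1298 = 0.4719 V.

V_B ≈ 0.472 V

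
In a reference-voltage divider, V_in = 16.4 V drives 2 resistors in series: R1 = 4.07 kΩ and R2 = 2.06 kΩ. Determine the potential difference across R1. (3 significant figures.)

Series total: ΣR = 4.07 + 2.06 = 6.130 kΩ.
By the voltage-divider rule, V = 16.4 × 4.070/6.130 = 10.89 V.

V ≈ 10.9 V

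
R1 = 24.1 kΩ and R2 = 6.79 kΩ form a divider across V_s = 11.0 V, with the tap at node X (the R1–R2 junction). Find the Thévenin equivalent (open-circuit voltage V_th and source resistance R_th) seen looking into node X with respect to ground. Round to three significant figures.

V_th is the unloaded tap voltage: V_s · R2/(R1+R2) = 11.0 × 0.2198 = 2.418 V.
With V_s suppressed (replaced by a short), R_th = R1 ‖ R2 = (24.10 × 6.79)/(24.10 + 6.79) = 5.297 kΩ.

V_th ≈ 2.42 V, R_th ≈ 5.30 kΩ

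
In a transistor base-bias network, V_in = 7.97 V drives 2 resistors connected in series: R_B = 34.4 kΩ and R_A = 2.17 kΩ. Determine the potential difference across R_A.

V ≈ 0.473 V

Total series resistance ΣR = 34.4 + 2.17 = 36.57 kΩ.
By the voltage-divider rule, V = 7.97 × 2.170/36.57 = 0.4729 V.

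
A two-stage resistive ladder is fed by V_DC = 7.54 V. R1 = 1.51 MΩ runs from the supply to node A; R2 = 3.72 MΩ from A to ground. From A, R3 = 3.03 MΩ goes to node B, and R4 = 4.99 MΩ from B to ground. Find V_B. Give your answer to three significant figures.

V_B ≈ 2.94 V

Node A sees R2 in parallel with the series input of stage 2, R3 + R4 = 8.020 MΩ.
R2 ‖ (R3+R4) = 2.541 MΩ.
First divider: V_A = V_DC · 2.541/(1.51 + 2.541) = 4.730 V.
Stage 2 is unloaded, so V_B = V_A · R4/(R3+R4) = 4.730 × 4.99/8.020 = 2.943 V.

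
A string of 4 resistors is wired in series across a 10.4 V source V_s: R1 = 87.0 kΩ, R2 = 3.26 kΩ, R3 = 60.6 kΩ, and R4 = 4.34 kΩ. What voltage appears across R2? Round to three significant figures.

V ≈ 0.218 V

Series total: ΣR = 87.0 + 3.26 + 60.6 + 4.34 = 155.2 kΩ.
Voltage divider: V = V_s · (3.260 / 155.2) = 10.4 × 0.02101 = 0.2185 V.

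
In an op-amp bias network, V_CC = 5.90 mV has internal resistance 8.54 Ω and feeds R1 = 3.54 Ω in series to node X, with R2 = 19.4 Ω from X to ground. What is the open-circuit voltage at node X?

R1' = 8.54 + 3.54 = 12.08 Ω (source resistance + R1).
With X open, the divider is unloaded: V_th = 5.90 × 19.4/31.48 = 3.636 mV.

V_th ≈ 3.64 mV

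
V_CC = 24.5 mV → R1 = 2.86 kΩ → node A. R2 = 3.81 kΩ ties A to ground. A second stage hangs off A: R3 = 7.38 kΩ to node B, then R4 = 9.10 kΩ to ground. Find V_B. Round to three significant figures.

The second stage (R3 + R4 = 16.48 kΩ) loads node A in parallel with R2.
R2 ‖ (R3+R4) = 3.095 kΩ.
So V_A = 24.5 × 0.5197 = 12.73 mV.
Then the unloaded second divider: V_B = V_A × R4/(R3+R4) = 12.73 × 0.5522 = 7.031 mV.

V_B ≈ 7.03 mV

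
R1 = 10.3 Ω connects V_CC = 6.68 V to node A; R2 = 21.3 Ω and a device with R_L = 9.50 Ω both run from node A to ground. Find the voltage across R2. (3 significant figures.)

First combine the lower leg with the load: R2 ‖ R_L = 6.570 Ω.
Now apply the divider: V_out = 6.68 × 0.3894 = 2.601 V.
(Unloaded it would be 4.50 V; the load pulls it down.)

V_out ≈ 2.60 V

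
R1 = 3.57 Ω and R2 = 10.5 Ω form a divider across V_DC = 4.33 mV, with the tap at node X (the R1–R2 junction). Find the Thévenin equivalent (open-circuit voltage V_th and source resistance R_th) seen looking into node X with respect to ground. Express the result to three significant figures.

V_th ≈ 3.23 mV, R_th ≈ 2.66 Ω

V_th is the unloaded tap voltage: V_DC · R2/(R1+R2) = 4.33 × 0.7463 = 3.231 mV.
Zeroing V_DC shorts the top of R1 to ground, so R_th = R1 ‖ R2 = 2.664 Ω.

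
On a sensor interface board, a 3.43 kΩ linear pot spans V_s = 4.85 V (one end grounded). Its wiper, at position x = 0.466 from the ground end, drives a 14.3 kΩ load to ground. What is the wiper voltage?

V_out ≈ 2.13 V

The pot divides into 1.832 kΩ above the wiper and 1.598 kΩ below.
(x·R_p) ‖ R_L = 1.438 kΩ.
V_out = 4.85 × 1.438/(1.832 + 1.438) = 2.133 V.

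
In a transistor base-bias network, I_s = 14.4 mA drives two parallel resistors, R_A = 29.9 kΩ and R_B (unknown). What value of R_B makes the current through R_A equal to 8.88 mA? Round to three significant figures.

R_B ≈ 48.1 kΩ

The fraction through R_A equals R_B/(R_A+R_B).
8.88/14.4 = R_B/(R_A + R_B) → R_B = R_A · (0.6167)/(1 − 0.6167) = 29.9 × 1.609 = 48.10 kΩ.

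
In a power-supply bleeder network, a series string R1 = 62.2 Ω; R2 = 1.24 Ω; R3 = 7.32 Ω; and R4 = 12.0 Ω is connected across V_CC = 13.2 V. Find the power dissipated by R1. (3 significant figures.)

Series current I = V_CC/ΣR = 13.2/82.76 = 0.1595 A.
P(R1) = I²·R1 = (0.1595)² × 62.2 = 1.582 W.

P ≈ 1.58 W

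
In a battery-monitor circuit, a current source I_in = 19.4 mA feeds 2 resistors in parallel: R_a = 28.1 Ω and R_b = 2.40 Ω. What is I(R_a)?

For two parallel branches, I_k = I_in · (other R)/(sum of R).
So I = 19.4 × 2.40/30.50 = 1.527 mA.

I ≈ 1.53 mA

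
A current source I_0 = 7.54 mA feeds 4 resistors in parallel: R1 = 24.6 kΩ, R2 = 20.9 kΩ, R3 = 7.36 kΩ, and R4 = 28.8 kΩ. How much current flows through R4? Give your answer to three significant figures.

ΣG = 1/24.6 + 1/20.9 + 1/7.36 + 1/28.8 = 0.2591.
Current divider: I(R4) = I_0 · G_k/ΣG = 7.54 × (0.03472/0.2591) = 7.54 × 0.1340 = 1.010 mA.

I ≈ 1.01 mA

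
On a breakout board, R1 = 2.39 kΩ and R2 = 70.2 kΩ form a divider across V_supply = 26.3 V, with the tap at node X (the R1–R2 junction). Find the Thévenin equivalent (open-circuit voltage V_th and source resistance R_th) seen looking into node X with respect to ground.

V_th is the unloaded tap voltage: V_supply · R2/(R1+R2) = 26.3 × 0.9671 = 25.43 V.
Zeroing V_supply shorts the top of R1 to ground, so R_th = R1 ‖ R2 = 2.311 kΩ.

V_th ≈ 25.4 V, R_th ≈ 2.31 kΩ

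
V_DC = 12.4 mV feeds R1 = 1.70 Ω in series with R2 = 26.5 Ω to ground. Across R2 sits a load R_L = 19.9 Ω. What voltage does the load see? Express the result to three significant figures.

V_out ≈ 10.8 mV

The load sits in parallel with R2, giving an effective lower resistance R2' = R2·R_L/(R2+R_L) = 11.37 Ω.
Voltage divider with the loaded lower leg: V_out = 12.4 × 11.37/(1.70 + 11.37) = 12.4 × 0.8699 = 10.79 mV.
(Unloaded it would be 11.7 mV; the load pulls it down.)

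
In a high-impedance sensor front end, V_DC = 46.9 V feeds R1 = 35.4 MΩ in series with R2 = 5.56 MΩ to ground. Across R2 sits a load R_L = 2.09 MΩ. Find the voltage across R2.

V_out ≈ 1.93 V

The load sits in parallel with R2, giving an effective lower resistance R2' = R2·R_L/(R2+R_L) = 1.519 MΩ.
Voltage divider with the loaded lower leg: V_out = 46.9 × 1.519/(35.4 + 1.519) = 46.9 × 0.04114 = 1.930 V.
(Unloaded it would be 6.37 V; the load pulls it down.)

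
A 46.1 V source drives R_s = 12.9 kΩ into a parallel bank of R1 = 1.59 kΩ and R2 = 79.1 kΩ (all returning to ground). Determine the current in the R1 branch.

Equivalent of the parallel group: R_p = 1.559 kΩ.
V_A = 46.1 × 1.559/14.46 = 4.970 V.
I(R1) = V_A / R1 = 4.970/1.59 = 3.126 mA.

I ≈ 3.13 mA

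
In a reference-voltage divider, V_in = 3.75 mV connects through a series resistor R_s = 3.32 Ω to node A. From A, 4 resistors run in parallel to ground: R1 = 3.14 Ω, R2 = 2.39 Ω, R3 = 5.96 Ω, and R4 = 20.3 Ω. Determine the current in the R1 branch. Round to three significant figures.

Combine the parallel branches: R_p = (1/3.14 + 1/2.39 + 1/5.96 + 1/20.3)⁻¹ = 1.048 Ω.
V_A = 3.75 × 1.048/4.368 = 0.8999 mV.
I(R1) = V_A / R1 = 0.8999/3.14 = 0.2866 mA.
(Check via current divider: I_total = 0.8585 mA; share G_k/ΣG = 0.3339 → same result.)

I ≈ 0.287 mA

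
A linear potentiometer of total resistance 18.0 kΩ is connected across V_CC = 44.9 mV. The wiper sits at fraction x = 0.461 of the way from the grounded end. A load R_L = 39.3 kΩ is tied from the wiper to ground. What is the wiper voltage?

V_out ≈ 18.6 mV

Split the track: R_lower = x·R_p = 8.298 kΩ, R_upper = (1−x)·R_p = 9.702 kΩ.
R_L loads the lower segment: effective lower R = 6.851 kΩ.
Loaded-divider output: V_out = 44.9 × 0.4139 = 18.58 mV.
(Unloaded: V_out = x·V_CC = 20.7 mV.)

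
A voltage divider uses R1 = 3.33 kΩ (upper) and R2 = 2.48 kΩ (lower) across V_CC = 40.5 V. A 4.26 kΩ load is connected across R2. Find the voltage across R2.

R2 ‖ R_L = (2.48 × 4.26)/(2.48 + 4.26) = 1.567 kΩ.
Then V_out = V_CC · R2'/(R1 + R2') = 40.5 × 1.567/4.897 = 12.96 V.
(Unloaded it would be 17.3 V; the load pulls it down.)

V_out ≈ 13.0 V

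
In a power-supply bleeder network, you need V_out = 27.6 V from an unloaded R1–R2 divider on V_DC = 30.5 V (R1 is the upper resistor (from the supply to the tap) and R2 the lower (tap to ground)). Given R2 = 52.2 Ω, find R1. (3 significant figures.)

R1 ≈ 5.48 Ω

Required fraction k = V_out/V_DC = 0.9049.
So R1 = R2 · (V_DC/V_out − 1) = 52.2 × (30.5/27.6 − 1) = 52.2 × 0.1051 = 5.485 Ω.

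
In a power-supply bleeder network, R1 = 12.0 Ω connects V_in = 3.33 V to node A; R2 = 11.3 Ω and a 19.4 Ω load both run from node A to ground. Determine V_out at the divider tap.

The load sits in parallel with R2, giving an effective lower resistance R2' = R2·R_L/(R2+R_L) = 7.141 Ω.
Voltage divider with the loaded lower leg: V_out = 3.33 × 7.141/(12.0 + 7.141) = 3.33 × 0.3731 = 1.242 V.
(Unloaded it would be 1.61 V; the load pulls it down.)

V_out ≈ 1.24 V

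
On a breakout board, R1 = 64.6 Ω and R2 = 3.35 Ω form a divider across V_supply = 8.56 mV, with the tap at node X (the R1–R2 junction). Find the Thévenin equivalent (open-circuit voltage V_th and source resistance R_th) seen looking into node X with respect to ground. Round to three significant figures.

V_th ≈ 0.422 mV, R_th ≈ 3.18 Ω

Open-circuit (no load on X): V_th = V_supply · R2/(R1 + R2) = 8.56 × 3.35/(64.60 + 3.35) = 0.4220 mV.
Zeroing V_supply shorts the top of R1 to ground, so R_th = R1 ‖ R2 = 3.185 Ω.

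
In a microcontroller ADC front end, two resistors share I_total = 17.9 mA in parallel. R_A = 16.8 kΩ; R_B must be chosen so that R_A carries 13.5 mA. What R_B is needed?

Two-branch current divider: I_A = I_total · R_B/(R_A + R_B).
With f = 0.7542, R_B = R_A · f/(1−f) = 16.8 × 3.068 = 51.55 kΩ.

R_B ≈ 51.5 kΩ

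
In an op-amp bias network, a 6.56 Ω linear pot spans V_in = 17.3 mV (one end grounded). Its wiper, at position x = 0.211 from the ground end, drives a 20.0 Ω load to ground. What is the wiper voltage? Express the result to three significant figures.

Split the track: R_lower = x·R_p = 1.384 Ω, R_upper = (1−x)·R_p = 5.176 Ω.
R_L loads the lower segment: effective lower R = 1.295 Ω.
Loaded-divider output: V_out = 17.3 × 0.2001 = 3.461 mV.

V_out ≈ 3.46 mV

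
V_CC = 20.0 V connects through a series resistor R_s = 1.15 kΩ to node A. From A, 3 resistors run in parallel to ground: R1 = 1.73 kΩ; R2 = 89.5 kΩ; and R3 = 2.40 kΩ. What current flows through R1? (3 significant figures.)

I ≈ 5.36 mA

Combine the parallel branches: R_p = (1/1.73 + 1/89.5 + 1/2.40)⁻¹ = 0.9942 kΩ.
Node voltage V_A = V_CC · R_p/(R_s + R_p) = 20.0 × 0.4637 = 9.273 V.
Branch current I = V_A/R1 = 9.273/1.73 = 5.360 mA.
(Equivalently: I_total = 9.328 mA, then current-divider fraction G_k/ΣG = 0.5747.)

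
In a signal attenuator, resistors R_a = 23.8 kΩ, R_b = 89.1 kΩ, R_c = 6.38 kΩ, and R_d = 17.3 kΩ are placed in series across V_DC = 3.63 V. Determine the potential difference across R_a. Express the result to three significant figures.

V ≈ 0.633 V

Series total: ΣR = 23.8 + 89.1 + 6.38 + 17.3 = 136.6 kΩ.
V = V_DC · R/ΣR = 3.63 × 0.1743 = 0.6326 V.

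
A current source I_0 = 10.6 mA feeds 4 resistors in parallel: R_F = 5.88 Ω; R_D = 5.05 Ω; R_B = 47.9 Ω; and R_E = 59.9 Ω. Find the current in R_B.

I ≈ 0.546 mA

Conductances: ΣG = 1/5.88 + 1/5.05 + 1/47.9 + 1/59.9 = 0.4057 (1/Ω).
By the current-divider rule, I = I_0 · G_k/ΣG = 10.6 × 0.05146 = 0.5455 mA.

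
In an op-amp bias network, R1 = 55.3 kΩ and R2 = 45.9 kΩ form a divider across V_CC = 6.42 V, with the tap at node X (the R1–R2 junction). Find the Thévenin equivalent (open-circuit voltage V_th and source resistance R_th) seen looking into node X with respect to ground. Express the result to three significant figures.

With X open, the divider is unloaded: V_th = 6.42 × 45.9/101.2 = 2.912 V.
Looking into X with the source shorted: R_th = R1·R2/(R1+R2) = 55.30 × 45.9/101.2 = 25.08 kΩ.

V_th ≈ 2.91 V, R_th ≈ 25.1 kΩ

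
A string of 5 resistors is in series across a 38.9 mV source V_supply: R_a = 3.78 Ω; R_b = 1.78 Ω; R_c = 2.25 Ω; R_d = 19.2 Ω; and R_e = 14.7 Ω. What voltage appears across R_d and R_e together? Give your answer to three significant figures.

V ≈ 31.6 mV

Series total: ΣR = 3.78 + 1.78 + 2.25 + 19.2 + 14.7 = 41.71 Ω.
R_{R_d..R_e} = 19.2 + 14.7 = 33.90 Ω.
Voltage divider: V = V_supply · (33.90 / 41.71) = 38.9 × 0.8128 = 31.62 mV.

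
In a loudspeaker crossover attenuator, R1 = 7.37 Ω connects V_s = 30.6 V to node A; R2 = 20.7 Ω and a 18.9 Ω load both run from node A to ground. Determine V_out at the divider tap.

First combine the lower leg with the load: R2 ‖ R_L = 9.880 Ω.
Voltage divider with the loaded lower leg: V_out = 30.6 × 9.880/(7.37 + 9.880) = 30.6 × 0.5727 = 17.53 V.

V_out ≈ 17.5 V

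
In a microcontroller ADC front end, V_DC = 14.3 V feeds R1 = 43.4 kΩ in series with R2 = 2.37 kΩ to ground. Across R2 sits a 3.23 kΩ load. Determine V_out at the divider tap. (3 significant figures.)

V_out ≈ 0.437 V

R2 ‖ R_L = (2.37 × 3.23)/(2.37 + 3.23) = 1.367 kΩ.
Then V_out = V_DC · R2'/(R1 + R2') = 14.3 × 1.367/44.77 = 0.4367 V.
(Unloaded it would be 0.740 V; the load pulls it down.)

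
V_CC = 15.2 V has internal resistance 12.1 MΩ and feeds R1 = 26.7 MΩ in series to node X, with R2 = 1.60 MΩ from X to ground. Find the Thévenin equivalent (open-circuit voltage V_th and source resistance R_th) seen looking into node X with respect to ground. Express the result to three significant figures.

R1' = 12.1 + 26.7 = 38.80 MΩ (source resistance + R1).
Open-circuit (no load on X): V_th = V_CC · R2/(R1' + R2) = 15.2 × 1.60/(38.80 + 1.60) = 0.6020 V.
Looking into X with the source shorted: R_th = R1'·R2/(R1'+R2) = 38.80 × 1.60/40.40 = 1.537 MΩ.

V_th ≈ 0.602 V, R_th ≈ 1.54 MΩ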